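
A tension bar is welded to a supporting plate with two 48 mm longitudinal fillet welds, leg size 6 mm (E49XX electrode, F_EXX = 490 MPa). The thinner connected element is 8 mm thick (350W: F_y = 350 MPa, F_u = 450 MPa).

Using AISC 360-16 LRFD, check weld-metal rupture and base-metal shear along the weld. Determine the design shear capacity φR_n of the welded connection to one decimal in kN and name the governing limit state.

Weld metal: throat = 0.707×6 = 4.242 mm, L = 2×48 = 96 mm. φR_n = 0.75 × 0.6 × 490 × 4.242 × 96 = 89.8 kN.
Base metal shear (8 mm plate): yield φR_n = 1.0×0.6×350×8×96 = 161.3 kN; rupture φR_n = 0.75×0.6×450×8×96 = 155.5 kN; take 155.5 kN (rupture).
Governing: min(89.8, 155.5) = 89.8 kN → weld metal.

89.8 kN (weld metal governs)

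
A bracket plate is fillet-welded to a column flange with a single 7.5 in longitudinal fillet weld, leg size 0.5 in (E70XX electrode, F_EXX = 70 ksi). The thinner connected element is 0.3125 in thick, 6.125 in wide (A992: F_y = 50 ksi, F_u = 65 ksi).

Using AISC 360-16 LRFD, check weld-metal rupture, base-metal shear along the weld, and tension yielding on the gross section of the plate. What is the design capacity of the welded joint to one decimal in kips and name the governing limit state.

68.6 kips (base-metal shear governs)

Weld metal: throat = 0.707×0.5 = 0.3535 in, L = 7.5 in. φR_n = 0.75 × 0.6 × 70 × 0.3535 × 7.5 = 83.5 kips.
Base metal shear (0.3125 in plate): yield φR_n = 1.0×0.6×50×0.3125×7.5 = 70.3 kips; rupture φR_n = 0.75×0.6×65×0.3125×7.5 = 68.6 kips; take 68.6 kips (rupture).
Tension yield (gross): A_g = 6.125×0.3125 = 1.9141 in². φR_n = 0.90 × 50 × 1.9141 = 86.1 kips.
Governing: min(83.5, 68.6, 86.1) = 68.6 kips → base-metal shear.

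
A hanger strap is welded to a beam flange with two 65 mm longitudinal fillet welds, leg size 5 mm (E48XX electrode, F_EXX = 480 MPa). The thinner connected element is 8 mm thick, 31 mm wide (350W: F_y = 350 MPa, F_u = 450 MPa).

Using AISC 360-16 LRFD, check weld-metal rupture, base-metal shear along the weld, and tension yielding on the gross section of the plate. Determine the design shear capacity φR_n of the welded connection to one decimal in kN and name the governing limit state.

Weld metal: throat = 0.707×5 = 3.535 mm, L = 2×65 = 130 mm. φR_n = 0.75 × 0.6 × 480 × 3.535 × 130 = 99.3 kN.
Base metal shear (8 mm plate): yield φR_n = 1.0×0.6×350×8×130 = 218.4 kN; rupture φR_n = 0.75×0.6×450×8×130 = 210.6 kN; take 210.6 kN (rupture).
Tension yield (gross): A_g = 31×8 = 248 mm². φR_n = 0.90 × 350 × 248 = 78.1 kN.
Governing: min(99.3, 210.6, 78.1) = 78.1 kN → gross-section yield.

78.1 kN (gross-section yield governs)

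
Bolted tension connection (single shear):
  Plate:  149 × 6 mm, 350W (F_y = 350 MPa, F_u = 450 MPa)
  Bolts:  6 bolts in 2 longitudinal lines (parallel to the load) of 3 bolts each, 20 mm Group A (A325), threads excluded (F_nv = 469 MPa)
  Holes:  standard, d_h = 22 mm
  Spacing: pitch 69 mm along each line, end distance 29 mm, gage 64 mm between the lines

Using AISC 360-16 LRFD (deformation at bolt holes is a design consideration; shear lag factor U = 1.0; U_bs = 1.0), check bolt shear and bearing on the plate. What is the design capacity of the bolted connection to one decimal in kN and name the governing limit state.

476.3 kN (bearing governs)

Bolt shear: A_b = π(20)²/4 = 314.16 mm². φR_n = 0.75 × 469 × 314.16 × 6 × 1 = 663.0 kN.
Bearing (6 mm plate, F_u = 450 MPa): end bolts L_c = 29 − 22/2 = 18, R_n = min(1.2×18×6×450, 2.4×20×6×450) = 58.32 kN/bolt; interior L_c = 69 − 22 = 47, R_n = 129.6 kN/bolt. φR_n = 0.75 × (2×58.32 + 4×129.6) = 476.3 kN.
Governing: min(663.0, 476.3) = 476.3 kN → bearing.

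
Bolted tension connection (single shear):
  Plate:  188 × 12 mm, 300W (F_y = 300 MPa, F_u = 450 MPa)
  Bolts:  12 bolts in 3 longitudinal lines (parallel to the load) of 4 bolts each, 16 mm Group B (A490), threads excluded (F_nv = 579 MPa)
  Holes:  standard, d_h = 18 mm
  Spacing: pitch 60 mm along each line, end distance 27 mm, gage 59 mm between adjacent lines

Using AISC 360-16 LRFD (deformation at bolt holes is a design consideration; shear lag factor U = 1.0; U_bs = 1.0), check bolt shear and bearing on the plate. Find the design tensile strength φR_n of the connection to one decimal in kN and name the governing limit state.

Bolt shear: A_b = π(16)²/4 = 201.06 mm². φR_n = 0.75 × 579 × 201.06 × 12 × 1 = 1047.7 kN.
Bearing (12 mm plate, F_u = 450 MPa): end bolts L_c = 27 − 18/2 = 18, R_n = min(1.2×18×12×450, 2.4×16×12×450) = 116.64 kN/bolt; interior L_c = 60 − 18 = 42, R_n = 207.36 kN/bolt. φR_n = 0.75 × (3×116.64 + 9×207.36) = 1662.1 kN.
Governing: min(1047.7, 1662.1) = 1047.7 kN → bolt shear.

1047.7 kN (bolt shear governs)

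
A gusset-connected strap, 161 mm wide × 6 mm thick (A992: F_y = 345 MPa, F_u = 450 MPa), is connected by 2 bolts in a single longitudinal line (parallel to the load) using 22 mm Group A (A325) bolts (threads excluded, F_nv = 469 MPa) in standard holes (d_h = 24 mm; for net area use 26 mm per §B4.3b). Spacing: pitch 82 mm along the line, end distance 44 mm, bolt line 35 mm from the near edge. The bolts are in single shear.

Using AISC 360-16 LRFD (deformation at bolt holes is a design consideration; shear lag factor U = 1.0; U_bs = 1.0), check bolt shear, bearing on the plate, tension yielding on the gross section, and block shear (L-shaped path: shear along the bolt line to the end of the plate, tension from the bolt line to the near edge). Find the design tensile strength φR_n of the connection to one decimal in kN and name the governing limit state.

Bolt shear: A_b = π(22)²/4 = 380.13 mm². φR_n = 0.75 × 469 × 380.13 × 2 × 1 = 267.4 kN.
Bearing (6 mm plate, F_u = 450 MPa): end bolts L_c = 44 − 24/2 = 32, R_n = min(1.2×32×6×450, 2.4×22×6×450) = 103.68 kN/bolt; interior L_c = 82 − 24 = 58, R_n = 142.56 kN/bolt. φR_n = 0.75 × (1×103.68 + 1×142.56) = 184.7 kN.
Tension yield (gross): A_g = 161×6 = 966 mm². φR_n = 0.90 × 345 × 966 = 299.9 kN.
Block shear: shear path 1×[44+1×82] = 1×126 mm, A_gv = 756, A_nv = 1×(126 − 1.5×26)×6 = 522 mm²; tension to near edge: (35 − 0.5×26)×6 = 132 mm². R_n = min(0.6×450×522, 0.6×345×756) + 1.0×450×132 = min(140.94, 156.49) + 59.4 = 200.34 kN. φR_n = 0.75 × 200.34 = 150.3 kN.
Governing: min(267.4, 184.7, 299.9, 150.3) = 150.3 kN → block shear.

150.3 kN (block shear governs)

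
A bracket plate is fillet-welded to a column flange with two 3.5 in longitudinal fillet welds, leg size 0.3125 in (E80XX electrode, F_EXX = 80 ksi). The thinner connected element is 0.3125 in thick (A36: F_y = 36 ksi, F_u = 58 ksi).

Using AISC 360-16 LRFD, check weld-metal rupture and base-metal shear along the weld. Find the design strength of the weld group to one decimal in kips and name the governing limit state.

47.3 kips (base-metal shear governs)

Weld metal: throat = 0.707×0.3125 = 0.22094 in, L = 2×3.5 = 7 in. φR_n = 0.75 × 0.6 × 80 × 0.22094 × 7 = 55.7 kips.
Base metal shear (0.3125 in plate): yield φR_n = 1.0×0.6×36×0.3125×7 = 47.3 kips; rupture φR_n = 0.75×0.6×58×0.3125×7 = 57.1 kips; take 47.3 kips (yield).
Governing: min(55.7, 47.3) = 47.3 kips → base-metal shear.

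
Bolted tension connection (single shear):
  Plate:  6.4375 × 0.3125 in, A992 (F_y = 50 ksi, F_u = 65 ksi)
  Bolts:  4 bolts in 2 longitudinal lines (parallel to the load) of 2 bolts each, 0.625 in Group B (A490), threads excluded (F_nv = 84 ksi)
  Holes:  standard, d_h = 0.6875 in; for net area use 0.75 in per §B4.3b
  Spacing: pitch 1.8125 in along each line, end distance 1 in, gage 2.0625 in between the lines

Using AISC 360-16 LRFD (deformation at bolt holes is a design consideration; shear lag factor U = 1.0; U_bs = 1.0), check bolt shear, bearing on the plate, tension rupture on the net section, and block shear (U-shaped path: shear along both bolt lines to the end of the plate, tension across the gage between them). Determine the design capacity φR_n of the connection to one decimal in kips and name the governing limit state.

50.8 kips (block shear governs)

Bolt shear: A_b = π(0.625)²/4 = 0.3068 in². φR_n = 0.75 × 84 × 0.3068 × 4 × 1 = 77.3 kips.
Bearing (0.3125 in plate, F_u = 65 ksi): end bolts L_c = 1 − 0.6875/2 = 0.65625, R_n = min(1.2×0.65625×0.3125×65, 2.4×0.625×0.3125×65) = 15.996 kips/bolt; interior L_c = 1.8125 − 0.6875 = 1.125, R_n = 27.422 kips/bolt. φR_n = 0.75 × (2×15.996 + 2×27.422) = 65.1 kips.
Tension rupture (net): A_n = (6.4375 − 2×0.75)×0.3125 = 1.543 in² (U = 1.0, A_e = A_n). φR_n = 0.75 × 65 × 1.543 = 75.2 kips.
Block shear: shear path 2×[1+1×1.8125] = 2×2.8125 in, A_gv = 1.7578, A_nv = 2×(2.8125 − 1.5×0.75)×0.3125 = 1.0547 in²; tension across gage: (2.0625 − 1×0.75)×0.3125 = 0.41016 in². R_n = min(0.6×65×1.0547, 0.6×50×1.7578) + 1.0×65×0.41016 = min(41.133, 52.734) + 26.66 = 67.793 kips. φR_n = 0.75 × 67.793 = 50.8 kips.
Governing: min(77.3, 65.1, 75.2, 50.8) = 50.8 kips → block shear.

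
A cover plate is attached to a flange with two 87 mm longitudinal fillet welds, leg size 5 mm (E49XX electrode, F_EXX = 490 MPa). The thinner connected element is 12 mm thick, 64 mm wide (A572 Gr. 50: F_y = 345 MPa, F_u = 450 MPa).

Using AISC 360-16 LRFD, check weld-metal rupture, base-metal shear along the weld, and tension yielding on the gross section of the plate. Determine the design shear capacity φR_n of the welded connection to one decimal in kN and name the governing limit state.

135.6 kN (weld metal governs)

Weld metal: throat = 0.707×5 = 3.535 mm, L = 2×87 = 174 mm. φR_n = 0.75 × 0.6 × 490 × 3.535 × 174 = 135.6 kN.
Base metal shear (12 mm plate): yield φR_n = 1.0×0.6×345×12×174 = 432.2 kN; rupture φR_n = 0.75×0.6×450×12×174 = 422.8 kN; take 422.8 kN (rupture).
Tension yield (gross): A_g = 64×12 = 768 mm². φR_n = 0.90 × 345 × 768 = 238.5 kN.
Governing: min(135.6, 422.8, 238.5) = 135.6 kN → weld metal.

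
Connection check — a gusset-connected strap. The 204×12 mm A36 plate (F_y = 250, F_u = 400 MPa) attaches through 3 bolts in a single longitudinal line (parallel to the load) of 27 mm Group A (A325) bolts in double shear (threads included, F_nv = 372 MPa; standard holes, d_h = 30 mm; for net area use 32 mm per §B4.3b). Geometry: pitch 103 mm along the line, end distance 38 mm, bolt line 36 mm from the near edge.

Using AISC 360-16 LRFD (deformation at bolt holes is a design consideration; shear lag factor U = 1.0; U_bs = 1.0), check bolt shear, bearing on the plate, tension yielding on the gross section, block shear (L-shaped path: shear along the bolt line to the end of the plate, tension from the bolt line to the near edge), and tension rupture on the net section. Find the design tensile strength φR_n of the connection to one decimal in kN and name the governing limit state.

Bolt shear: A_b = π(27)²/4 = 572.56 mm². φR_n = 0.75 × 372 × 572.56 × 3 × 2 = 958.5 kN.
Bearing (12 mm plate, F_u = 400 MPa): end bolts L_c = 38 − 30/2 = 23, R_n = min(1.2×23×12×400, 2.4×27×12×400) = 132.48 kN/bolt; interior L_c = 103 − 30 = 73, R_n = 311.04 kN/bolt. φR_n = 0.75 × (1×132.48 + 2×311.04) = 565.9 kN.
Tension yield (gross): A_g = 204×12 = 2448 mm². φR_n = 0.90 × 250 × 2448 = 550.8 kN.
Block shear: shear path 1×[38+2×103] = 1×244 mm, A_gv = 2928, A_nv = 1×(244 − 2.5×32)×12 = 1968 mm²; tension to near edge: (36 − 0.5×32)×12 = 240 mm². R_n = min(0.6×400×1968, 0.6×250×2928) + 1.0×400×240 = min(472.32, 439.2) + 96 = 535.2 kN. φR_n = 0.75 × 535.2 = 401.4 kN.
Tension rupture (net): A_n = (204 − 1×32)×12 = 2064 mm² (U = 1.0, A_e = A_n). φR_n = 0.75 × 400 × 2064 = 619.2 kN.
Governing: min(958.5, 565.9, 550.8, 401.4, 619.2) = 401.4 kN → block shear.

401.4 kN (block shear governs)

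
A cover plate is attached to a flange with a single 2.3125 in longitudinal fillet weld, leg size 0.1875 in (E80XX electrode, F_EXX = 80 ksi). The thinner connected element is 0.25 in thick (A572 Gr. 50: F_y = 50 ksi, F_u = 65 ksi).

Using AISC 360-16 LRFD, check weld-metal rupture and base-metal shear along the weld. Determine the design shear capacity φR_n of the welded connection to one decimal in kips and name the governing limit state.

11.0 kips (weld metal governs)

Weld metal: throat = 0.707×0.1875 = 0.13256 in, L = 2.3125 in. φR_n = 0.75 × 0.6 × 80 × 0.13256 × 2.3125 = 11.0 kips.
Base metal shear (0.25 in plate): yield φR_n = 1.0×0.6×50×0.25×2.3125 = 17.3 kips; rupture φR_n = 0.75×0.6×65×0.25×2.3125 = 16.9 kips; take 16.9 kips (rupture).
Governing: min(11.0, 16.9) = 11.0 kips → weld metal.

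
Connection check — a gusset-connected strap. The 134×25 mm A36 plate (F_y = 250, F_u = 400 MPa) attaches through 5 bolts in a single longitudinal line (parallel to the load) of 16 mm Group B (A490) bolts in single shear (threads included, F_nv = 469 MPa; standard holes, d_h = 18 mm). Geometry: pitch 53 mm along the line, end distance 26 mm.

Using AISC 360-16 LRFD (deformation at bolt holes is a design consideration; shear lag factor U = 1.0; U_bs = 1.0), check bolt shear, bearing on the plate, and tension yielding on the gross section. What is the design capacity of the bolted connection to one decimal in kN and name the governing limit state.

Bolt shear: A_b = π(16)²/4 = 201.06 mm². φR_n = 0.75 × 469 × 201.06 × 5 × 1 = 353.6 kN.
Bearing (25 mm plate, F_u = 400 MPa): end bolts L_c = 26 − 18/2 = 17, R_n = min(1.2×17×25×400, 2.4×16×25×400) = 204 kN/bolt; interior L_c = 53 − 18 = 35, R_n = 384 kN/bolt. φR_n = 0.75 × (1×204 + 4×384) = 1305.0 kN.
Tension yield (gross): A_g = 134×25 = 3350 mm². φR_n = 0.90 × 250 × 3350 = 753.8 kN.
Governing: min(353.6, 1305.0, 753.8) = 353.6 kN → bolt shear.

353.6 kN (bolt shear governs)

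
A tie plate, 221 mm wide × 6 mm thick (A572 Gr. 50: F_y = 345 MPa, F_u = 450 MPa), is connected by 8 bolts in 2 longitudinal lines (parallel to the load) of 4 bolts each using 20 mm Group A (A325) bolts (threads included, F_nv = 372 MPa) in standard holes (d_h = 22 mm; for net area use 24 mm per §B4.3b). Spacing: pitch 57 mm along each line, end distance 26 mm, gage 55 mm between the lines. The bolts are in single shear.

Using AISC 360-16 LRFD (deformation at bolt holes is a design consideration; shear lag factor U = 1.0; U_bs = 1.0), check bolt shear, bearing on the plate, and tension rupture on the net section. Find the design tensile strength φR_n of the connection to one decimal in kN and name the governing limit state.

Bolt shear: A_b = π(20)²/4 = 314.16 mm². φR_n = 0.75 × 372 × 314.16 × 8 × 1 = 701.2 kN.
Bearing (6 mm plate, F_u = 450 MPa): end bolts L_c = 26 − 22/2 = 15, R_n = min(1.2×15×6×450, 2.4×20×6×450) = 48.6 kN/bolt; interior L_c = 57 − 22 = 35, R_n = 113.4 kN/bolt. φR_n = 0.75 × (2×48.6 + 6×113.4) = 583.2 kN.
Tension rupture (net): A_n = (221 − 2×24)×6 = 1038 mm² (U = 1.0, A_e = A_n). φR_n = 0.75 × 450 × 1038 = 350.3 kN.
Governing: min(701.2, 583.2, 350.3) = 350.3 kN → net-section rupture.

350.3 kN (net-section rupture governs)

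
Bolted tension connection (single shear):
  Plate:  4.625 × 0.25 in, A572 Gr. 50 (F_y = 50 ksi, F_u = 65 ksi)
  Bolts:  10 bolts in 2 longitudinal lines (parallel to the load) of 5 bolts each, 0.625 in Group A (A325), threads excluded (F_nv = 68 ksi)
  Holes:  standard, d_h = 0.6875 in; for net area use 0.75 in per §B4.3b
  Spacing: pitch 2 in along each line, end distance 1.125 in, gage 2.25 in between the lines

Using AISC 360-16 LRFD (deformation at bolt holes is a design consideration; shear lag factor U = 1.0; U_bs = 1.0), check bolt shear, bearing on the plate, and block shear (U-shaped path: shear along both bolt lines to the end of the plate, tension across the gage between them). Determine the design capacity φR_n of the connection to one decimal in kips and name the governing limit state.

Bolt shear: A_b = π(0.625)²/4 = 0.3068 in². φR_n = 0.75 × 68 × 0.3068 × 10 × 1 = 156.5 kips.
Bearing (0.25 in plate, F_u = 65 ksi): end bolts L_c = 1.125 − 0.6875/2 = 0.78125, R_n = min(1.2×0.78125×0.25×65, 2.4×0.625×0.25×65) = 15.234 kips/bolt; interior L_c = 2 − 0.6875 = 1.3125, R_n = 24.375 kips/bolt. φR_n = 0.75 × (2×15.234 + 8×24.375) = 169.1 kips.
Block shear: shear path 2×[1.125+4×2] = 2×9.125 in, A_gv = 4.5625, A_nv = 2×(9.125 − 4.5×0.75)×0.25 = 2.875 in²; tension across gage: (2.25 − 1×0.75)×0.25 = 0.375 in². R_n = min(0.6×65×2.875, 0.6×50×4.5625) + 1.0×65×0.375 = min(112.13, 136.88) + 24.375 = 136.51 kips. φR_n = 0.75 × 136.51 = 102.4 kips.
Governing: min(156.5, 169.1, 102.4) = 102.4 kips → block shear.

102.4 kips (block shear governs)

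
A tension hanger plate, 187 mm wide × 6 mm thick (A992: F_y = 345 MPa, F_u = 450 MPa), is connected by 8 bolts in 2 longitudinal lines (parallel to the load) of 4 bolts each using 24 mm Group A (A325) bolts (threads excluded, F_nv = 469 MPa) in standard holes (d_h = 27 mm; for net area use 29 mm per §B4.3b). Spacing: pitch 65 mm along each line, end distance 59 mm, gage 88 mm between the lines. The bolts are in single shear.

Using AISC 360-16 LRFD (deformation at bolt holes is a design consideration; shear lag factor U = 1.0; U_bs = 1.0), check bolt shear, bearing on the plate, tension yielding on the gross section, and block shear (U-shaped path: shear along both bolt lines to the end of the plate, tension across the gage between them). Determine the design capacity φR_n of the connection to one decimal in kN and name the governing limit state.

348.4 kN (gross-section yield governs)

Bolt shear: A_b = π(24)²/4 = 452.39 mm². φR_n = 0.75 × 469 × 452.39 × 8 × 1 = 1273.0 kN.
Bearing (6 mm plate, F_u = 450 MPa): end bolts L_c = 59 − 27/2 = 45.5, R_n = min(1.2×45.5×6×450, 2.4×24×6×450) = 147.42 kN/bolt; interior L_c = 65 − 27 = 38, R_n = 123.12 kN/bolt. φR_n = 0.75 × (2×147.42 + 6×123.12) = 775.2 kN.
Tension yield (gross): A_g = 187×6 = 1122 mm². φR_n = 0.90 × 345 × 1122 = 348.4 kN.
Block shear: shear path 2×[59+3×65] = 2×254 mm, A_gv = 3048, A_nv = 2×(254 − 3.5×29)×6 = 1830 mm²; tension across gage: (88 − 1×29)×6 = 354 mm². R_n = min(0.6×450×1830, 0.6×345×3048) + 1.0×450×354 = min(494.1, 630.94) + 159.3 = 653.4 kN. φR_n = 0.75 × 653.4 = 490.1 kN.
Governing: min(1273.0, 775.2, 348.4, 490.1) = 348.4 kN → gross-section yield.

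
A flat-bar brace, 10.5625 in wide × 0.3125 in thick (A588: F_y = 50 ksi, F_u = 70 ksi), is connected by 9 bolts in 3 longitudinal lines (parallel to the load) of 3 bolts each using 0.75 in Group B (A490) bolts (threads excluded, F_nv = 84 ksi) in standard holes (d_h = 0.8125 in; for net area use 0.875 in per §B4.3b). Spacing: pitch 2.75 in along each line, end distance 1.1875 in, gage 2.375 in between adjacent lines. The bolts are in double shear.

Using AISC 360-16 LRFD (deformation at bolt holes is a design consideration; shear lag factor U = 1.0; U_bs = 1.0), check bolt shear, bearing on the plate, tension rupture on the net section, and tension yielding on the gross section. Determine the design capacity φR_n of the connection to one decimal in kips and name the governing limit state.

Bolt shear: A_b = π(0.75)²/4 = 0.44179 in². φR_n = 0.75 × 84 × 0.44179 × 9 × 2 = 501.0 kips.
Bearing (0.3125 in plate, F_u = 70 ksi): end bolts L_c = 1.1875 − 0.8125/2 = 0.78125, R_n = min(1.2×0.78125×0.3125×70, 2.4×0.75×0.3125×70) = 20.508 kips/bolt; interior L_c = 2.75 − 0.8125 = 1.9375, R_n = 39.375 kips/bolt. φR_n = 0.75 × (3×20.508 + 6×39.375) = 223.3 kips.
Tension rupture (net): A_n = (10.5625 − 3×0.875)×0.3125 = 2.4805 in² (U = 1.0, A_e = A_n). φR_n = 0.75 × 70 × 2.4805 = 130.2 kips.
Tension yield (gross): A_g = 10.5625×0.3125 = 3.3008 in². φR_n = 0.90 × 50 × 3.3008 = 148.5 kips.
Governing: min(501.0, 223.3, 130.2, 148.5) = 130.2 kips → net-section rupture.

130.2 kips (net-section rupture governs)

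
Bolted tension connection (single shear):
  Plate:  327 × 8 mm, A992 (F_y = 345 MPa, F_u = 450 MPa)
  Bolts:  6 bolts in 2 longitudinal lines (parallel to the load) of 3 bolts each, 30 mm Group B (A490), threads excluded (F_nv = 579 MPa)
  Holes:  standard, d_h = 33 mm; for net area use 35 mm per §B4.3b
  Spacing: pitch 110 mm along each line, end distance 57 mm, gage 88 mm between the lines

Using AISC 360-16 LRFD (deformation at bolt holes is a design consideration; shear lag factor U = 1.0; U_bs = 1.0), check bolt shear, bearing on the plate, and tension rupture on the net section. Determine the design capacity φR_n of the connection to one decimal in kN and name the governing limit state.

Bolt shear: A_b = π(30)²/4 = 706.86 mm². φR_n = 0.75 × 579 × 706.86 × 6 × 1 = 1841.7 kN.
Bearing (8 mm plate, F_u = 450 MPa): end bolts L_c = 57 − 33/2 = 40.5, R_n = min(1.2×40.5×8×450, 2.4×30×8×450) = 174.96 kN/bolt; interior L_c = 110 − 33 = 77, R_n = 259.2 kN/bolt. φR_n = 0.75 × (2×174.96 + 4×259.2) = 1040.0 kN.
Tension rupture (net): A_n = (327 − 2×35)×8 = 2056 mm² (U = 1.0, A_e = A_n). φR_n = 0.75 × 450 × 2056 = 693.9 kN.
Governing: min(1841.7, 1040.0, 693.9) = 693.9 kN → net-section rupture.

693.9 kN (net-section rupture governs)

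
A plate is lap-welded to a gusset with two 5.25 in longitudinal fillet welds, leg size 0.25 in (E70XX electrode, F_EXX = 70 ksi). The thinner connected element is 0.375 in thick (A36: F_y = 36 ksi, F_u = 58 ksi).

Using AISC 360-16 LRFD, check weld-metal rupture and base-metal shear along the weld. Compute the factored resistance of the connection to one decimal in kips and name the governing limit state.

58.5 kips (weld metal governs)

Weld metal: throat = 0.707×0.25 = 0.17675 in, L = 2×5.25 = 10.5 in. φR_n = 0.75 × 0.6 × 70 × 0.17675 × 10.5 = 58.5 kips.
Base metal shear (0.375 in plate): yield φR_n = 1.0×0.6×36×0.375×10.5 = 85.1 kips; rupture φR_n = 0.75×0.6×58×0.375×10.5 = 102.8 kips; take 85.1 kips (yield).
Governing: min(58.5, 85.1) = 58.5 kips → weld metal.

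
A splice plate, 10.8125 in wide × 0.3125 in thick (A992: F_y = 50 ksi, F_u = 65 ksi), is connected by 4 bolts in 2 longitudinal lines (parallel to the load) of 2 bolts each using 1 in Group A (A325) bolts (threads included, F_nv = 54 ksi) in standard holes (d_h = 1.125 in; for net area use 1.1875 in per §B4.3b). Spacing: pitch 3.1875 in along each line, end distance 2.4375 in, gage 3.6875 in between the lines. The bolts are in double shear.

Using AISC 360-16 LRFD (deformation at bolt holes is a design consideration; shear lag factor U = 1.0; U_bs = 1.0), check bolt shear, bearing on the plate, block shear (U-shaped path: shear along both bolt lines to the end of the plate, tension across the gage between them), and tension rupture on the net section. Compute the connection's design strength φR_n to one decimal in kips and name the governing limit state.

108.4 kips (block shear governs)

Bolt shear: A_b = π(1)²/4 = 0.7854 in². φR_n = 0.75 × 54 × 0.7854 × 4 × 2 = 254.5 kips.
Bearing (0.3125 in plate, F_u = 65 ksi): end bolts L_c = 2.4375 − 1.125/2 = 1.875, R_n = min(1.2×1.875×0.3125×65, 2.4×1×0.3125×65) = 45.703 kips/bolt; interior L_c = 3.1875 − 1.125 = 2.0625, R_n = 48.75 kips/bolt. φR_n = 0.75 × (2×45.703 + 2×48.75) = 141.7 kips.
Block shear: shear path 2×[2.4375+1×3.1875] = 2×5.625 in, A_gv = 3.5156, A_nv = 2×(5.625 − 1.5×1.1875)×0.3125 = 2.4023 in²; tension across gage: (3.6875 − 1×1.1875)×0.3125 = 0.78125 in². R_n = min(0.6×65×2.4023, 0.6×50×3.5156) + 1.0×65×0.78125 = min(93.69, 105.47) + 50.781 = 144.47 kips. φR_n = 0.75 × 144.47 = 108.4 kips.
Tension rupture (net): A_n = (10.8125 − 2×1.1875)×0.3125 = 2.6367 in² (U = 1.0, A_e = A_n). φR_n = 0.75 × 65 × 2.6367 = 128.5 kips.
Governing: min(254.5, 141.7, 108.4, 128.5) = 108.4 kips → block shear.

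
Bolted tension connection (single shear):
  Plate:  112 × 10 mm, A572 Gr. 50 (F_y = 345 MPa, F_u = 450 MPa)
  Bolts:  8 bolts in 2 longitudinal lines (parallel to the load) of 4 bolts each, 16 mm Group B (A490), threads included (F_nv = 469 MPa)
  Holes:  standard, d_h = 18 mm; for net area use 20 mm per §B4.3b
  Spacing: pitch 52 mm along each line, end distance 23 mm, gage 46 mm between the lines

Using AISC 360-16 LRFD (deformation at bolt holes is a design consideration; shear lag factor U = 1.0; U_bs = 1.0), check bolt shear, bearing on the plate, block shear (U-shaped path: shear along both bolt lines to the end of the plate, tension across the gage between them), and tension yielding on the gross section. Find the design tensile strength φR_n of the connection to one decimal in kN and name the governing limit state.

347.8 kN (gross-section yield governs)

Bolt shear: A_b = π(16)²/4 = 201.06 mm². φR_n = 0.75 × 469 × 201.06 × 8 × 1 = 565.8 kN.
Bearing (10 mm plate, F_u = 450 MPa): end bolts L_c = 23 − 18/2 = 14, R_n = min(1.2×14×10×450, 2.4×16×10×450) = 75.6 kN/bolt; interior L_c = 52 − 18 = 34, R_n = 172.8 kN/bolt. φR_n = 0.75 × (2×75.6 + 6×172.8) = 891.0 kN.
Block shear: shear path 2×[23+3×52] = 2×179 mm, A_gv = 3580, A_nv = 2×(179 − 3.5×20)×10 = 2180 mm²; tension across gage: (46 − 1×20)×10 = 260 mm². R_n = min(0.6×450×2180, 0.6×345×3580) + 1.0×450×260 = min(588.6, 741.06) + 117 = 705.6 kN. φR_n = 0.75 × 705.6 = 529.2 kN.
Tension yield (gross): A_g = 112×10 = 1120 mm². φR_n = 0.90 × 345 × 1120 = 347.8 kN.
Governing: min(565.8, 891.0, 529.2, 347.8) = 347.8 kN → gross-section yield.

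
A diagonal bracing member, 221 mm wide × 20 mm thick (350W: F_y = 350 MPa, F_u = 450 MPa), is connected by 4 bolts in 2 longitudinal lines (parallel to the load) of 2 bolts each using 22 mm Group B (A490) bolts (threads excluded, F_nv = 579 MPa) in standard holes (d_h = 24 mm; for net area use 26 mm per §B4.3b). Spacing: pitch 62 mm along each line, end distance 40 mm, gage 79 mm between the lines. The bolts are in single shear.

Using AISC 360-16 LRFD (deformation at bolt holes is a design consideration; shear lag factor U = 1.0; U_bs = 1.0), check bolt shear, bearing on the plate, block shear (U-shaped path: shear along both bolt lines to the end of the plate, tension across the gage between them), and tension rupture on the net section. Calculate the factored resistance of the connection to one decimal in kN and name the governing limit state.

660.3 kN (bolt shear governs)

Bolt shear: A_b = π(22)²/4 = 380.13 mm². φR_n = 0.75 × 579 × 380.13 × 4 × 1 = 660.3 kN.
Bearing (20 mm plate, F_u = 450 MPa): end bolts L_c = 40 − 24/2 = 28, R_n = min(1.2×28×20×450, 2.4×22×20×450) = 302.4 kN/bolt; interior L_c = 62 − 24 = 38, R_n = 410.4 kN/bolt. φR_n = 0.75 × (2×302.4 + 2×410.4) = 1069.2 kN.
Block shear: shear path 2×[40+1×62] = 2×102 mm, A_gv = 4080, A_nv = 2×(102 − 1.5×26)×20 = 2520 mm²; tension across gage: (79 − 1×26)×20 = 1060 mm². R_n = min(0.6×450×2520, 0.6×350×4080) + 1.0×450×1060 = min(680.4, 856.8) + 477 = 1157.4 kN. φR_n = 0.75 × 1157.4 = 868.1 kN.
Tension rupture (net): A_n = (221 − 2×26)×20 = 3380 mm² (U = 1.0, A_e = A_n). φR_n = 0.75 × 450 × 3380 = 1140.8 kN.
Governing: min(660.3, 1069.2, 868.1, 1140.8) = 660.3 kN → bolt shear.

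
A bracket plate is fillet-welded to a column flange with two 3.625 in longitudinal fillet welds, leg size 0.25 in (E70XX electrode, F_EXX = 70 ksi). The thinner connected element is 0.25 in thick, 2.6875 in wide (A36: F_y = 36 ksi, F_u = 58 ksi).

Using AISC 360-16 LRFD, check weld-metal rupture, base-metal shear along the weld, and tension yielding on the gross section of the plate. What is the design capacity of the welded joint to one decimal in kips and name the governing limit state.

21.8 kips (gross-section yield governs)

Weld metal: throat = 0.707×0.25 = 0.17675 in, L = 2×3.625 = 7.25 in. φR_n = 0.75 × 0.6 × 70 × 0.17675 × 7.25 = 40.4 kips.
Base metal shear (0.25 in plate): yield φR_n = 1.0×0.6×36×0.25×7.25 = 39.2 kips; rupture φR_n = 0.75×0.6×58×0.25×7.25 = 47.3 kips; take 39.2 kips (yield).
Tension yield (gross): A_g = 2.6875×0.25 = 0.67188 in². φR_n = 0.90 × 36 × 0.67188 = 21.8 kips.
Governing: min(40.4, 39.2, 21.8) = 21.8 kips → gross-section yield.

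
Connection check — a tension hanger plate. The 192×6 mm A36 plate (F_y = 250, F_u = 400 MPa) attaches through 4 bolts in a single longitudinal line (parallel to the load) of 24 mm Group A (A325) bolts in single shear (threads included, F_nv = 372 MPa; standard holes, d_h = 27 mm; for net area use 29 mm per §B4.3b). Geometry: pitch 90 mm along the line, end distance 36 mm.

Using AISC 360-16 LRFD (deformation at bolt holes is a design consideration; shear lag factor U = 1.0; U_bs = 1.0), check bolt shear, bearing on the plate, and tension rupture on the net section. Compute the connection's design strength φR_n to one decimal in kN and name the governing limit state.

293.4 kN (net-section rupture governs)

Bolt shear: A_b = π(24)²/4 = 452.39 mm². φR_n = 0.75 × 372 × 452.39 × 4 × 1 = 504.9 kN.
Bearing (6 mm plate, F_u = 400 MPa): end bolts L_c = 36 − 27/2 = 22.5, R_n = min(1.2×22.5×6×400, 2.4×24×6×400) = 64.8 kN/bolt; interior L_c = 90 − 27 = 63, R_n = 138.24 kN/bolt. φR_n = 0.75 × (1×64.8 + 3×138.24) = 359.6 kN.
Tension rupture (net): A_n = (192 − 1×29)×6 = 978 mm² (U = 1.0, A_e = A_n). φR_n = 0.75 × 400 × 978 = 293.4 kN.
Governing: min(504.9, 359.6, 293.4) = 293.4 kN → net-section rupture.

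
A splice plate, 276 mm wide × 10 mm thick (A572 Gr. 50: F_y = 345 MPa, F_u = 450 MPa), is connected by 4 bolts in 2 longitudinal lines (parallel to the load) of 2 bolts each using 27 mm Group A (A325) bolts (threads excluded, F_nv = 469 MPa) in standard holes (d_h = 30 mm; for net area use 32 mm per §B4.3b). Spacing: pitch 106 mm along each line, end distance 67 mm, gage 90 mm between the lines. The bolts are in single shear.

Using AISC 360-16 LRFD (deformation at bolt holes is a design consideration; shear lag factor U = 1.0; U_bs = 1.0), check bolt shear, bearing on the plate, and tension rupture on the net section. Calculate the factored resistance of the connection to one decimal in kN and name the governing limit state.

715.5 kN (net-section rupture governs)

Bolt shear: A_b = π(27)²/4 = 572.56 mm². φR_n = 0.75 × 469 × 572.56 × 4 × 1 = 805.6 kN.
Bearing (10 mm plate, F_u = 450 MPa): end bolts L_c = 67 − 30/2 = 52, R_n = min(1.2×52×10×450, 2.4×27×10×450) = 280.8 kN/bolt; interior L_c = 106 − 30 = 76, R_n = 291.6 kN/bolt. φR_n = 0.75 × (2×280.8 + 2×291.6) = 858.6 kN.
Tension rupture (net): A_n = (276 − 2×32)×10 = 2120 mm² (U = 1.0, A_e = A_n). φR_n = 0.75 × 450 × 2120 = 715.5 kN.
Governing: min(805.6, 858.6, 715.5) = 715.5 kN → net-section rupture.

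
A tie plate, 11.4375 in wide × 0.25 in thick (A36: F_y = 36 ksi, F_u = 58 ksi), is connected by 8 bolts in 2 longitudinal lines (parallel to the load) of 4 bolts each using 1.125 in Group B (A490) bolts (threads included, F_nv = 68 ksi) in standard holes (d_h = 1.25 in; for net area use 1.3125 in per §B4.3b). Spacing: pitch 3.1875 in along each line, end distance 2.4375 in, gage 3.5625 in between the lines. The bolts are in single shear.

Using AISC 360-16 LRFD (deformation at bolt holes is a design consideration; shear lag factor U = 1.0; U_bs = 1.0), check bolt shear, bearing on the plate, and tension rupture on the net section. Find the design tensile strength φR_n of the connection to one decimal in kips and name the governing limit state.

Bolt shear: A_b = π(1.125)²/4 = 0.99402 in². φR_n = 0.75 × 68 × 0.99402 × 8 × 1 = 405.6 kips.
Bearing (0.25 in plate, F_u = 58 ksi): end bolts L_c = 2.4375 − 1.25/2 = 1.8125, R_n = min(1.2×1.8125×0.25×58, 2.4×1.125×0.25×58) = 31.538 kips/bolt; interior L_c = 3.1875 − 1.25 = 1.9375, R_n = 33.713 kips/bolt. φR_n = 0.75 × (2×31.538 + 6×33.713) = 199.0 kips.
Tension rupture (net): A_n = (11.4375 − 2×1.3125)×0.25 = 2.2031 in² (U = 1.0, A_e = A_n). φR_n = 0.75 × 58 × 2.2031 = 95.8 kips.
Governing: min(405.6, 199.0, 95.8) = 95.8 kips → net-section rupture.

95.8 kips (net-section rupture governs)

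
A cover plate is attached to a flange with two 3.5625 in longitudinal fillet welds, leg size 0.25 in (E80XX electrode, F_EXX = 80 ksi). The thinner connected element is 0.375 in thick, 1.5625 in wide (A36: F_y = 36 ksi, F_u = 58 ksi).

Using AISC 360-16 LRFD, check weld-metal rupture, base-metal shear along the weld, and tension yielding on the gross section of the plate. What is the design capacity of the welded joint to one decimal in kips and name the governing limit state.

Weld metal: throat = 0.707×0.25 = 0.17675 in, L = 2×3.5625 = 7.125 in. φR_n = 0.75 × 0.6 × 80 × 0.17675 × 7.125 = 45.3 kips.
Base metal shear (0.375 in plate): yield φR_n = 1.0×0.6×36×0.375×7.125 = 57.7 kips; rupture φR_n = 0.75×0.6×58×0.375×7.125 = 69.7 kips; take 57.7 kips (yield).
Tension yield (gross): A_g = 1.5625×0.375 = 0.58594 in². φR_n = 0.90 × 36 × 0.58594 = 19.0 kips.
Governing: min(45.3, 57.7, 19.0) = 19.0 kips → gross-section yield.

19.0 kips (gross-section yield governs)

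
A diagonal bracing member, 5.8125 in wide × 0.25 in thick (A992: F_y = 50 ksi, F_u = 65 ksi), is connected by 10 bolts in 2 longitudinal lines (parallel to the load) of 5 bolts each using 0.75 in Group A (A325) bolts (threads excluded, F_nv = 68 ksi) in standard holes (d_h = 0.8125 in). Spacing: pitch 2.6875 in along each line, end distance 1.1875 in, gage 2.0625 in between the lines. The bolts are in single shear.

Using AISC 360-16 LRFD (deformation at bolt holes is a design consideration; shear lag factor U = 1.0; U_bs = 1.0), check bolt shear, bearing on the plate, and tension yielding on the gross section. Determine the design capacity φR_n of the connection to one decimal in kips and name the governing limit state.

65.4 kips (gross-section yield governs)

Bolt shear: A_b = π(0.75)²/4 = 0.44179 in². φR_n = 0.75 × 68 × 0.44179 × 10 × 1 = 225.3 kips.
Bearing (0.25 in plate, F_u = 65 ksi): end bolts L_c = 1.1875 − 0.8125/2 = 0.78125, R_n = min(1.2×0.78125×0.25×65, 2.4×0.75×0.25×65) = 15.234 kips/bolt; interior L_c = 2.6875 − 0.8125 = 1.875, R_n = 29.25 kips/bolt. φR_n = 0.75 × (2×15.234 + 8×29.25) = 198.4 kips.
Tension yield (gross): A_g = 5.8125×0.25 = 1.4531 in². φR_n = 0.90 × 50 × 1.4531 = 65.4 kips.
Governing: min(225.3, 198.4, 65.4) = 65.4 kips → gross-section yield.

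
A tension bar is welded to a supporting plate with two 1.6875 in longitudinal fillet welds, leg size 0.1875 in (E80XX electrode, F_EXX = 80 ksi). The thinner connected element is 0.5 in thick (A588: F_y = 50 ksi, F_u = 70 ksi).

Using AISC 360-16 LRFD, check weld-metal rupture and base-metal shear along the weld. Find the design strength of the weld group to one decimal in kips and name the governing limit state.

Weld metal: throat = 0.707×0.1875 = 0.13256 in, L = 2×1.6875 = 3.375 in. φR_n = 0.75 × 0.6 × 80 × 0.13256 × 3.375 = 16.1 kips.
Base metal shear (0.5 in plate): yield φR_n = 1.0×0.6×50×0.5×3.375 = 50.6 kips; rupture φR_n = 0.75×0.6×70×0.5×3.375 = 53.2 kips; take 50.6 kips (yield).
Governing: min(16.1, 50.6) = 16.1 kips → weld metal.

16.1 kips (weld metal governs)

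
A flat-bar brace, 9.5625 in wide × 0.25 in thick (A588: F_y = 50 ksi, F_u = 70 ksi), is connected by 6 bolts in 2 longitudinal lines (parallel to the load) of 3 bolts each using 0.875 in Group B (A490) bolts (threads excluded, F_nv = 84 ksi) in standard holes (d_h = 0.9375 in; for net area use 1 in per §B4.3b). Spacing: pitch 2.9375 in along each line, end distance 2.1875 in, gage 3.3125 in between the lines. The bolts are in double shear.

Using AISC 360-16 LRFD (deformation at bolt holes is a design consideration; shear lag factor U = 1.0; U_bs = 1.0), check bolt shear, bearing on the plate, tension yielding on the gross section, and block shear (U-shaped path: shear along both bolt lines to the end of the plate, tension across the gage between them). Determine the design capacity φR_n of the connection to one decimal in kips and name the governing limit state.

Bolt shear: A_b = π(0.875)²/4 = 0.60132 in². φR_n = 0.75 × 84 × 0.60132 × 6 × 2 = 454.6 kips.
Bearing (0.25 in plate, F_u = 70 ksi): end bolts L_c = 2.1875 − 0.9375/2 = 1.71875, R_n = min(1.2×1.71875×0.25×70, 2.4×0.875×0.25×70) = 36.094 kips/bolt; interior L_c = 2.9375 − 0.9375 = 2, R_n = 36.75 kips/bolt. φR_n = 0.75 × (2×36.094 + 4×36.75) = 164.4 kips.
Tension yield (gross): A_g = 9.5625×0.25 = 2.3906 in². φR_n = 0.90 × 50 × 2.3906 = 107.6 kips.
Block shear: shear path 2×[2.1875+2×2.9375] = 2×8.0625 in, A_gv = 4.0313, A_nv = 2×(8.0625 − 2.5×1)×0.25 = 2.7813 in²; tension across gage: (3.3125 − 1×1)×0.25 = 0.57813 in². R_n = min(0.6×70×2.7813, 0.6×50×4.0313) + 1.0×70×0.57813 = min(116.81, 120.94) + 40.469 = 157.28 kips. φR_n = 0.75 × 157.28 = 118.0 kips.
Governing: min(454.6, 164.4, 107.6, 118.0) = 107.6 kips → gross-section yield.

107.6 kips (gross-section yield governs)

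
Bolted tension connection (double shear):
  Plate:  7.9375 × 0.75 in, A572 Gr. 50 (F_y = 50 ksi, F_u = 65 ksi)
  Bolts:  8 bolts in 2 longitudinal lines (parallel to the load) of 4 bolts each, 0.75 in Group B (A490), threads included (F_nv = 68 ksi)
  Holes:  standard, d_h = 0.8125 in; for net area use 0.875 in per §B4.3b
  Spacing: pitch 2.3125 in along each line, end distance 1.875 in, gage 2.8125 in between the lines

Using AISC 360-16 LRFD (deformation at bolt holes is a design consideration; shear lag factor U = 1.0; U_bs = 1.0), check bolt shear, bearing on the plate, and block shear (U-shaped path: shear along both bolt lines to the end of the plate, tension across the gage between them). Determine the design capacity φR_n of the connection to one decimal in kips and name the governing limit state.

323.1 kips (block shear governs)

Bolt shear: A_b = π(0.75)²/4 = 0.44179 in². φR_n = 0.75 × 68 × 0.44179 × 8 × 2 = 360.5 kips.
Bearing (0.75 in plate, F_u = 65 ksi): end bolts L_c = 1.875 − 0.8125/2 = 1.46875, R_n = min(1.2×1.46875×0.75×65, 2.4×0.75×0.75×65) = 85.922 kips/bolt; interior L_c = 2.3125 − 0.8125 = 1.5, R_n = 87.75 kips/bolt. φR_n = 0.75 × (2×85.922 + 6×87.75) = 523.8 kips.
Block shear: shear path 2×[1.875+3×2.3125] = 2×8.8125 in, A_gv = 13.219, A_nv = 2×(8.8125 − 3.5×0.875)×0.75 = 8.625 in²; tension across gage: (2.8125 − 1×0.875)×0.75 = 1.4531 in². R_n = min(0.6×65×8.625, 0.6×50×13.219) + 1.0×65×1.4531 = min(336.38, 396.57) + 94.452 = 430.83 kips. φR_n = 0.75 × 430.83 = 323.1 kips.
Governing: min(360.5, 523.8, 323.1) = 323.1 kips → block shear.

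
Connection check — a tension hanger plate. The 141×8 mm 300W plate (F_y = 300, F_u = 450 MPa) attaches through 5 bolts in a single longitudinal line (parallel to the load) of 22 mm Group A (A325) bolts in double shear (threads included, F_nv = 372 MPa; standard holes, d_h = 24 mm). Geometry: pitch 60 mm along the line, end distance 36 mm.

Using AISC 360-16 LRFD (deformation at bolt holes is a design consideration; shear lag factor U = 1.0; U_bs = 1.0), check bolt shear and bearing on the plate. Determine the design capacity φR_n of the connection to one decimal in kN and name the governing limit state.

Bolt shear: A_b = π(22)²/4 = 380.13 mm². φR_n = 0.75 × 372 × 380.13 × 5 × 2 = 1060.6 kN.
Bearing (8 mm plate, F_u = 450 MPa): end bolts L_c = 36 − 24/2 = 24, R_n = min(1.2×24×8×450, 2.4×22×8×450) = 103.68 kN/bolt; interior L_c = 60 − 24 = 36, R_n = 155.52 kN/bolt. φR_n = 0.75 × (1×103.68 + 4×155.52) = 544.3 kN.
Governing: min(1060.6, 544.3) = 544.3 kN → bearing.

544.3 kN (bearing governs)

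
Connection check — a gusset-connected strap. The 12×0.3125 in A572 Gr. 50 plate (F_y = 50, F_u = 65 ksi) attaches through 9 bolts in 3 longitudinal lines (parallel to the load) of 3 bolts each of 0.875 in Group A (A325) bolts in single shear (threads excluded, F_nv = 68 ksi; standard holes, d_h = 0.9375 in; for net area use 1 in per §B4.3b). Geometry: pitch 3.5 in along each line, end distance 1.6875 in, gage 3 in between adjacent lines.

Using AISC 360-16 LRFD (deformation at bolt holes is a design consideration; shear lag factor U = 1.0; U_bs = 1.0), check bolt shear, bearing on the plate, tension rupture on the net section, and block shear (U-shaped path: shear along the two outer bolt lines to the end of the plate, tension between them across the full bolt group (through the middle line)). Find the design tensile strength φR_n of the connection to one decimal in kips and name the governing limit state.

137.1 kips (net-section rupture governs)

Bolt shear: A_b = π(0.875)²/4 = 0.60132 in². φR_n = 0.75 × 68 × 0.60132 × 9 × 1 = 276.0 kips.
Bearing (0.3125 in plate, F_u = 65 ksi): end bolts L_c = 1.6875 − 0.9375/2 = 1.21875, R_n = min(1.2×1.21875×0.3125×65, 2.4×0.875×0.3125×65) = 29.707 kips/bolt; interior L_c = 3.5 − 0.9375 = 2.5625, R_n = 42.656 kips/bolt. φR_n = 0.75 × (3×29.707 + 6×42.656) = 258.8 kips.
Tension rupture (net): A_n = (12 − 3×1)×0.3125 = 2.8125 in² (U = 1.0, A_e = A_n). φR_n = 0.75 × 65 × 2.8125 = 137.1 kips.
Block shear: shear path 2×[1.6875+2×3.5] = 2×8.6875 in, A_gv = 5.4297, A_nv = 2×(8.6875 − 2.5×1)×0.3125 = 3.8672 in²; tension across gage: (6 − 2×1)×0.3125 = 1.25 in². R_n = min(0.6×65×3.8672, 0.6×50×5.4297) + 1.0×65×1.25 = min(150.82, 162.89) + 81.25 = 232.07 kips. φR_n = 0.75 × 232.07 = 174.1 kips.
Governing: min(276.0, 258.8, 137.1, 174.1) = 137.1 kips → net-section rupture.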